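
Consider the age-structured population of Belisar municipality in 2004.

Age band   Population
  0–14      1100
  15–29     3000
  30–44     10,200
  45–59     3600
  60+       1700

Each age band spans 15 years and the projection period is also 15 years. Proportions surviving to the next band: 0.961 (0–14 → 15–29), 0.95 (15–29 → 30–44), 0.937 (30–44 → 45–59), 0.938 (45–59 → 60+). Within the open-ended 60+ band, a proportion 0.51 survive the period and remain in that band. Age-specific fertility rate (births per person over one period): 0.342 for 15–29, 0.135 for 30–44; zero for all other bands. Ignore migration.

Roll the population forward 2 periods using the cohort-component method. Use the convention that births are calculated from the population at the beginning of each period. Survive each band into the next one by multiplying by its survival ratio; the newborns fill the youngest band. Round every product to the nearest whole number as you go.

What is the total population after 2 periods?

17857

After projecting period 1:
Births: 3000 * 0.342 = 1026  |  10200 * 0.135 = 1377 → 2403
15–29: 1100 * 0.961 = 1057
30–44: 3000 * 0.95 = 2850
45–59: 10200 * 0.937 = 9557
60+: 3600 * 0.938 + 1700 * 0.51 = 3377 + 867 = 4244
End of period: [2403, 1057, 2850, 9557, 4244]
After projecting period 2:
Births: 1057 * 0.342 = 361  |  2850 * 0.135 = 385 → 746
15–29: 2403 * 0.961 = 2309
30–44: 1057 * 0.95 = 1004
45–59: 2850 * 0.937 = 2670
60+: 9557 * 0.938 + 4244 * 0.51 = 8964 + 2164 = 11128
End of period: [746, 2309, 1004, 2670, 11128]
Total after period 2: 746 + 2309 + 1004 + 2670 + 11128 = 17857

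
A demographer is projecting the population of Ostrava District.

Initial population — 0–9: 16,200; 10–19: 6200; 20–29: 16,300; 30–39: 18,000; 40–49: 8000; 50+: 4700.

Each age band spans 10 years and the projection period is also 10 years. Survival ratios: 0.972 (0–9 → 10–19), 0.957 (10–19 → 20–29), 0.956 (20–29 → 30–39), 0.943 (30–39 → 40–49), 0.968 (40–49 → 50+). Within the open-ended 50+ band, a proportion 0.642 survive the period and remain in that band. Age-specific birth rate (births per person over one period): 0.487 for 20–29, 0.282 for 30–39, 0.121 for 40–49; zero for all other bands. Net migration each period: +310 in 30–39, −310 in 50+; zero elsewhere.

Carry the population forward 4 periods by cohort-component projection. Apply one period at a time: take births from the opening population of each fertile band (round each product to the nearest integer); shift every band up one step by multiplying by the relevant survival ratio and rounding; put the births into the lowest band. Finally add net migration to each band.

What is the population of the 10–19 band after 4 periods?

10536

Call the bands 1 to 6, youngest first.
Period 1:
Births: 16300 * 0.487 = 7938, 18000 * 0.282 = 5076, 8000 * 0.121 = 968 → total 13982
Band 2: 16200 * 0.972 = 15746
Band 3: 6200 * 0.957 = 5933
Band 4: 16300 * 0.956 = 15583
Band 5: 18000 * 0.943 = 16974
Band 6: 8000 * 0.968 + 4700 * 0.642 = 7744 + 3017 = 10761
Net migration: Band 4 + 310 → 15893; Band 6 − 310 → 10451
Giving 13982 / 15746 / 5933 / 15893 / 16974 / 10451.
Period 2:
Births: 5933 * 0.487 = 2889, 15893 * 0.282 = 4482, 16974 * 0.121 = 2054 → total 9425
Band 2: 13982 * 0.972 = 13591
Band 3: 15746 * 0.957 = 15069
Band 4: 5933 * 0.956 = 5672
Band 5: 15893 * 0.943 = 14987
Band 6: 16974 * 0.968 + 10451 * 0.642 = 16431 + 6710 = 23141
Net migration: Band 4 + 310 → 5982; Band 6 − 310 → 22831
Giving 9425 / 13591 / 15069 / 5982 / 14987 / 22831.
Period 3:
Births: 15069 * 0.487 = 7339, 5982 * 0.282 = 1687, 14987 * 0.121 = 1813 → total 10839
Band 2: 9425 * 0.972 = 9161
Band 3: 13591 * 0.957 = 13007
Band 4: 15069 * 0.956 = 14406
Band 5: 5982 * 0.943 = 5641
Band 6: 14987 * 0.968 + 22831 * 0.642 = 14507 + 14658 = 29165
Net migration: Band 4 + 310 → 14716; Band 6 − 310 → 28855
Giving 10839 / 9161 / 13007 / 14716 / 5641 / 28855.
Period 4:
Births: 13007 * 0.487 = 6334, 14716 * 0.282 = 4150, 5641 * 0.121 = 683 → total 11167
Band 2: 10839 * 0.972 = 10536
Band 3: 9161 * 0.957 = 8767
Band 4: 13007 * 0.956 = 12435
Band 5: 14716 * 0.943 = 13877
Band 6: 5641 * 0.968 + 28855 * 0.642 = 5460 + 18525 = 23985
Net migration: Band 4 + 310 → 12745; Band 6 − 310 → 23675
Giving 11167 / 10536 / 8767 / 12745 / 13877 / 23675.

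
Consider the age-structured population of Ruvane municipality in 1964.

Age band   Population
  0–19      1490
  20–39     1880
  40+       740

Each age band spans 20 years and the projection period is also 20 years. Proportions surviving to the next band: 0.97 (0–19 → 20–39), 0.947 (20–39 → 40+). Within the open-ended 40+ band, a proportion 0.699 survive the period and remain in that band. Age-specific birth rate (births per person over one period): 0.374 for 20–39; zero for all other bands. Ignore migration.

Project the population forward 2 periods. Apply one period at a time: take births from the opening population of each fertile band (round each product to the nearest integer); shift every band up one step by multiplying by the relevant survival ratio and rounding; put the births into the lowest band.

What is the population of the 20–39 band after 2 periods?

682

Let band 1 be 0–19 through band 3 = 40+.
[period 1]
Births: 1880 × 0.374 = 703
Band 2: 1490 × 0.97 = 1445
Band 3: 1880 × 0.947 + 740 × 0.699 = 1780 + 517 = 2297
→ [703, 1445, 2297]
[period 2]
Births: 1445 × 0.374 = 540
Band 2: 703 × 0.97 = 682
Band 3: 1445 × 0.947 + 2297 × 0.699 = 1368 + 1606 = 2974
→ [540, 682, 2974]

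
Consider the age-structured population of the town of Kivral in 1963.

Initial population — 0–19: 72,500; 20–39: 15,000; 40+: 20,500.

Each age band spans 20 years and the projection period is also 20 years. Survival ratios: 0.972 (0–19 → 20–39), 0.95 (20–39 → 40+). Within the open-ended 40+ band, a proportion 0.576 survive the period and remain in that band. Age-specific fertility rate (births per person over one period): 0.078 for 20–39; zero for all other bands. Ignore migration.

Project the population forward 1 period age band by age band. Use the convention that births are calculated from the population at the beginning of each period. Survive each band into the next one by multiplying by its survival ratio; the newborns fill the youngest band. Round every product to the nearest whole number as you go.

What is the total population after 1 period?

97698

Period 1:
Births: 15000 × 0.078 = 1170
20–39: 72500 × 0.972 = 70470
40+: 15000 × 0.95 + 20500 × 0.576 = 14250 + 11808 = 26058
Population now: 0–19=1170, 20–39=70470, 40+=26058
Total after period 1: 1170 + 70470 + 26058 = 97698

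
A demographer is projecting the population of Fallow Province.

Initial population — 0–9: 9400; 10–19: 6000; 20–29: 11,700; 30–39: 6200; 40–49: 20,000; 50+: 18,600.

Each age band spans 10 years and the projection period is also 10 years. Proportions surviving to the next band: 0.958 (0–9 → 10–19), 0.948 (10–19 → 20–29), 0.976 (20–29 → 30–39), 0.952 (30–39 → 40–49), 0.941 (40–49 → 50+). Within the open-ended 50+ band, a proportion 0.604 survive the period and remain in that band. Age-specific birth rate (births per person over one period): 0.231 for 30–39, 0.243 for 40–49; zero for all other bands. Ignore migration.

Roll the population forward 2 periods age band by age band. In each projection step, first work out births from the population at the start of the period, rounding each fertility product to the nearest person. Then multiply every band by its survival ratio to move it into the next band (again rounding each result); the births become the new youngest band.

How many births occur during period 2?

(Bands numbered youngest = 1 to oldest = 6.)
Period 1:
Births: 6200 × 0.231 = 1432  |  20000 × 0.243 = 4860 → 6292
Band 2: 9400 × 0.958 = 9005
Band 3: 6000 × 0.948 = 5688
Band 4: 11700 × 0.976 = 11419
Band 5: 6200 × 0.952 = 5902
Band 6: 20000 × 0.941 + 18600 × 0.604 = 18820 + 11234 = 30054
→ [6292, 9005, 5688, 11419, 5902, 30054]
Period 2:
Births: 11419 × 0.231 = 2638  |  5902 × 0.243 = 1434 → 4072
Band 2: 6292 × 0.958 = 6028
Band 3: 9005 × 0.948 = 8537
Band 4: 5688 × 0.976 = 5551
Band 5: 11419 × 0.952 = 10871
Band 6: 5902 × 0.941 + 30054 × 0.604 = 5554 + 18153 = 23707
→ [4072, 6028, 8537, 5551, 10871, 23707]

4072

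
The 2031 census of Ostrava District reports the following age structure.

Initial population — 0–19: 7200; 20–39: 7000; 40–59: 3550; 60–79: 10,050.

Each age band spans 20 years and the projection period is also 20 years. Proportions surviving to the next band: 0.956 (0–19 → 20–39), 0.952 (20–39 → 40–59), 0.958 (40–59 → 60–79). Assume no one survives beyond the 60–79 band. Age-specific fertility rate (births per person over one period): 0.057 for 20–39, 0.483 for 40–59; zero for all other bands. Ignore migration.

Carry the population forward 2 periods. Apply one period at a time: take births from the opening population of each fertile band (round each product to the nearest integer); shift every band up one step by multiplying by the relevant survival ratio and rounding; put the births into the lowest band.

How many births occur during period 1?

(Bands numbered youngest = 1 to oldest = 4.)
Period 1:
Births: 7000 × 0.057 = 399 ; 3550 × 0.483 = 1715 ⇒ total 2114
Band 2: 7200 × 0.956 = 6883
Band 3: 7000 × 0.952 = 6664
Band 4: 3550 × 0.958 = 3401
Giving 2114 / 6883 / 6664 / 3401.

2114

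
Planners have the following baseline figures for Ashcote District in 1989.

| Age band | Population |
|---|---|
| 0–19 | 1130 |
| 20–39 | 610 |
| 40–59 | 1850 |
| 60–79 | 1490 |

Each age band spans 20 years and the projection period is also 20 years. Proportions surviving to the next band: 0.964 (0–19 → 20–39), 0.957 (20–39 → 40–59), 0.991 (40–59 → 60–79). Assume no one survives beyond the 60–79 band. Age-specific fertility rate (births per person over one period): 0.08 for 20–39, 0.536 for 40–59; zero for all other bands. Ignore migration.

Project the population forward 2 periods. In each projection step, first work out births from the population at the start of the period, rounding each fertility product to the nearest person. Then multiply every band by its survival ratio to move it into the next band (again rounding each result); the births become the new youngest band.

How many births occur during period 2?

400

Let band 1 be 0–19 through band 4 = 60–79.
— Period 1 —
Births: 610 × 0.08 = 49 ; 1850 × 0.536 = 992 → 1041
Band 2: 1130 × 0.964 = 1089
Band 3: 610 × 0.957 = 584
Band 4: 1850 × 0.991 = 1833
Population now: 0–19=1041, 20–39=1089, 40–59=584, 60–79=1833
— Period 2 —
Births: 1089 × 0.08 = 87 ; 584 × 0.536 = 313 → 400
Band 2: 1041 × 0.964 = 1004
Band 3: 1089 × 0.957 = 1042
Band 4: 584 × 0.991 = 579
Population now: 0–19=400, 20–39=1004, 40–59=1042, 60–79=579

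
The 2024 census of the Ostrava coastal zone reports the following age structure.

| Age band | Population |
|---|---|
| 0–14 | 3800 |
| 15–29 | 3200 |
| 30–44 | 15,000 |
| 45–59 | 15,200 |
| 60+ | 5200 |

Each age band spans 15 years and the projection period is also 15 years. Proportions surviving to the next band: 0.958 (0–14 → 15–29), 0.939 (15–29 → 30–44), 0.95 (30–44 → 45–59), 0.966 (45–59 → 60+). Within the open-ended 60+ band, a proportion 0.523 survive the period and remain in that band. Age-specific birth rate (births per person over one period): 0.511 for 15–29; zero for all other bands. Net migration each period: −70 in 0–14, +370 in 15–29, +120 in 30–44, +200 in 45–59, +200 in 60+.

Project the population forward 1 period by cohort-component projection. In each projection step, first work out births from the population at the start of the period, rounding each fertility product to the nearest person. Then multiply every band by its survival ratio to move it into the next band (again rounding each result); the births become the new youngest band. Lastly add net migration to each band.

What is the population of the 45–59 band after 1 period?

After projecting period 1:
Births: 3200 * 0.511 = 1635
15–29: 3800 * 0.958 = 3640
30–44: 3200 * 0.939 = 3005
45–59: 15000 * 0.95 = 14250
60+: 15200 * 0.966 + 5200 * 0.523 = 14683 + 2720 = 17403
Net migration: 0–14 − 70 → 1565; 15–29 + 370 → 4010; 30–44 + 120 → 3125; 45–59 + 200 → 14450; 60+ + 200 → 17603
Population now: 0–14=1565, 15–29=4010, 30–44=3125, 45–59=14450, 60+=17603

14450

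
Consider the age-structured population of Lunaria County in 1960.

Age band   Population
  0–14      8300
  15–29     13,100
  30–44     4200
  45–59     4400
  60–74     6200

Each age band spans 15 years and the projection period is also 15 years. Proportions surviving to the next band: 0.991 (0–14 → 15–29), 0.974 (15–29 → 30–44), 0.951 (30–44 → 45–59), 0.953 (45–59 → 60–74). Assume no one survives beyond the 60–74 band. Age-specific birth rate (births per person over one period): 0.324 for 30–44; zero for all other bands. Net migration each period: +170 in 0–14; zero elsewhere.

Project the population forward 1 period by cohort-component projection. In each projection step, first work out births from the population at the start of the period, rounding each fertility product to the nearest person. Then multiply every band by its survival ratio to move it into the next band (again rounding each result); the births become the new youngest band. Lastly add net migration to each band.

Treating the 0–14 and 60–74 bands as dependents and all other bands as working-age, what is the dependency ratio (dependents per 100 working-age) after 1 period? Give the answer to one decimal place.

— Period 1 —
Births: 4200 * 0.324 = 1361
15–29: 8300 * 0.991 = 8225
30–44: 13100 * 0.974 = 12759
45–59: 4200 * 0.951 = 3994
60–74: 4400 * 0.953 = 4193
Net migration: 0–14 + 170 → 1531
Population now: 0–14=1531, 15–29=8225, 30–44=12759, 45–59=3994, 60–74=4193
Dependents (band 0–14 + band 60–74) = 1531 + 4193 = 5724; working-age = 24978; ratio = 5724/24978 × 100 = 22.9

22.9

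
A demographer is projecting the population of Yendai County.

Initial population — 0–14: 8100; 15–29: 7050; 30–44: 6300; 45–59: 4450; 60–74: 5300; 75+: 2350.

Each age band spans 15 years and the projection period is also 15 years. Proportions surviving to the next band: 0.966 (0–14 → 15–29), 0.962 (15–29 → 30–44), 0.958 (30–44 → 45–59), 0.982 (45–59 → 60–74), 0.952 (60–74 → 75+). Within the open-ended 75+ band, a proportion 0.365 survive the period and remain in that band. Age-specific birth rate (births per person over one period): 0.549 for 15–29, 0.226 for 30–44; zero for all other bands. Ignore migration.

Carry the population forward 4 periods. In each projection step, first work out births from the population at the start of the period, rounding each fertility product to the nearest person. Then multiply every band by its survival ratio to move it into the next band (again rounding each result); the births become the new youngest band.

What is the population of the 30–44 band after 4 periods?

5417

Call the bands 1 to 6, youngest first.
After projecting period 1:
Births: 7050 * 0.549 = 3870 ; 6300 * 0.226 = 1424 → total 5294
Band 2: 8100 * 0.966 = 7825
Band 3: 7050 * 0.962 = 6782
Band 4: 6300 * 0.958 = 6035
Band 5: 4450 * 0.982 = 4370
Band 6: 5300 * 0.952 + 2350 * 0.365 = 5046 + 858 = 5904
→ [5294, 7825, 6782, 6035, 4370, 5904]
After projecting period 2:
Births: 7825 * 0.549 = 4296 ; 6782 * 0.226 = 1533 → total 5829
Band 2: 5294 * 0.966 = 5114
Band 3: 7825 * 0.962 = 7528
Band 4: 6782 * 0.958 = 6497
Band 5: 6035 * 0.982 = 5926
Band 6: 4370 * 0.952 + 5904 * 0.365 = 4160 + 2155 = 6315
→ [5829, 5114, 7528, 6497, 5926, 6315]
After projecting period 3:
Births: 5114 * 0.549 = 2808 ; 7528 * 0.226 = 1701 → total 4509
Band 2: 5829 * 0.966 = 5631
Band 3: 5114 * 0.962 = 4920
Band 4: 7528 * 0.958 = 7212
Band 5: 6497 * 0.982 = 6380
Band 6: 5926 * 0.952 + 6315 * 0.365 = 5642 + 2305 = 7947
→ [4509, 5631, 4920, 7212, 6380, 7947]
After projecting period 4:
Births: 5631 * 0.549 = 3091 ; 4920 * 0.226 = 1112 → total 4203
Band 2: 4509 * 0.966 = 4356
Band 3: 5631 * 0.962 = 5417
Band 4: 4920 * 0.958 = 4713
Band 5: 7212 * 0.982 = 7082
Band 6: 6380 * 0.952 + 7947 * 0.365 = 6074 + 2901 = 8975
→ [4203, 4356, 5417, 4713, 7082, 8975]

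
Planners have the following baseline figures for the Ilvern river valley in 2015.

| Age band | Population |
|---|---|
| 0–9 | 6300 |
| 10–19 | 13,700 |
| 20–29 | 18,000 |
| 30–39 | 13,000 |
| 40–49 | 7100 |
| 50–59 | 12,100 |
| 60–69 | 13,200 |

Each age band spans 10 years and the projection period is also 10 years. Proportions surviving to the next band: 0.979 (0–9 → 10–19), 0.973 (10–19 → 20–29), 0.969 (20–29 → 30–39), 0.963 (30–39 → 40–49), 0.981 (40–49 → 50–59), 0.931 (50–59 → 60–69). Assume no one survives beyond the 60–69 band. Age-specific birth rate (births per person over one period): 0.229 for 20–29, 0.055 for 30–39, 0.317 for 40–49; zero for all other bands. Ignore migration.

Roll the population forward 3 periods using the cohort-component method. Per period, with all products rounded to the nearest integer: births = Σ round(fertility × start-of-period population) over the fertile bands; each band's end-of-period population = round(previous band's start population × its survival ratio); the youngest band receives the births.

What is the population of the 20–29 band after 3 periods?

6752

Let group 1 be 0–9 through group 7 = 60–69.
After projecting period 1:
Births: 18000 * 0.229 = 4122 ; 13000 * 0.055 = 715 ; 7100 * 0.317 = 2251 → total 7088
Group 2: 6300 * 0.979 = 6168
Group 3: 13700 * 0.973 = 13330
Group 4: 18000 * 0.969 = 17442
Group 5: 13000 * 0.963 = 12519
Group 6: 7100 * 0.981 = 6965
Group 7: 12100 * 0.931 = 11265
End of period: [7088, 6168, 13330, 17442, 12519, 6965, 11265]
After projecting period 2:
Births: 13330 * 0.229 = 3053 ; 17442 * 0.055 = 959 ; 12519 * 0.317 = 3969 → total 7981
Group 2: 7088 * 0.979 = 6939
Group 3: 6168 * 0.973 = 6001
Group 4: 13330 * 0.969 = 12917
Group 5: 17442 * 0.963 = 16797
Group 6: 12519 * 0.981 = 12281
Group 7: 6965 * 0.931 = 6484
End of period: [7981, 6939, 6001, 12917, 16797, 12281, 6484]
After projecting period 3:
Births: 6001 * 0.229 = 1374 ; 12917 * 0.055 = 710 ; 16797 * 0.317 = 5325 → total 7409
Group 2: 7981 * 0.979 = 7813
Group 3: 6939 * 0.973 = 6752
Group 4: 6001 * 0.969 = 5815
Group 5: 12917 * 0.963 = 12439
Group 6: 16797 * 0.981 = 16478
Group 7: 12281 * 0.931 = 11434
End of period: [7409, 7813, 6752, 5815, 12439, 16478, 11434]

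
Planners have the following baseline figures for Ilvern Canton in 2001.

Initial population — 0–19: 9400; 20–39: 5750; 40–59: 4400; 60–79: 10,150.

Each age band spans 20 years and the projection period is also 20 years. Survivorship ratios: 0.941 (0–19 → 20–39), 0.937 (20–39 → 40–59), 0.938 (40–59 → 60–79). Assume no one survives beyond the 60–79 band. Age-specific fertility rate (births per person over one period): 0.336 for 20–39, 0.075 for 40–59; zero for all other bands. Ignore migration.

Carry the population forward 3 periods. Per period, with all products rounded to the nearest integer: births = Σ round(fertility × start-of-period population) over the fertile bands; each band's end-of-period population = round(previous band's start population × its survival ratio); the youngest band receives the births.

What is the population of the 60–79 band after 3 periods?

7774

[period 1]
Births: 5750 × 0.336 = 1932, 4400 × 0.075 = 330 — total 2262
20–39: 9400 × 0.941 = 8845
40–59: 5750 × 0.937 = 5388
60–79: 4400 × 0.938 = 4127
End of period: [2262, 8845, 5388, 4127]
[period 2]
Births: 8845 × 0.336 = 2972, 5388 × 0.075 = 404 — total 3376
20–39: 2262 × 0.941 = 2129
40–59: 8845 × 0.937 = 8288
60–79: 5388 × 0.938 = 5054
End of period: [3376, 2129, 8288, 5054]
[period 3]
Births: 2129 × 0.336 = 715, 8288 × 0.075 = 622 — total 1337
20–39: 3376 × 0.941 = 3177
40–59: 2129 × 0.937 = 1995
60–79: 8288 × 0.938 = 7774
End of period: [1337, 3177, 1995, 7774]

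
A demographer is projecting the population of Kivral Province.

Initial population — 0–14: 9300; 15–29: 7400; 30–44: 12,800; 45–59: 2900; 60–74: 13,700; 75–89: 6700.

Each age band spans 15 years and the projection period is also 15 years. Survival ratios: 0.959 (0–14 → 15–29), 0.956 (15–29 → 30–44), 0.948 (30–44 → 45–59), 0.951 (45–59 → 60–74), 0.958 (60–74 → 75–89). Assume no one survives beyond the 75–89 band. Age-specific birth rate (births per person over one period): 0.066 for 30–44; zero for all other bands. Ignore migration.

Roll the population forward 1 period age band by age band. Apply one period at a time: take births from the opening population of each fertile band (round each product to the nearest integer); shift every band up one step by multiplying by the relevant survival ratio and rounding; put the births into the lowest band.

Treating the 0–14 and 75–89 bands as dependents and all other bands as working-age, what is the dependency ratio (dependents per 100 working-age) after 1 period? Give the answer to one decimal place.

45.2

Numbering the bands 1..6 from youngest to oldest:
[period 1]
Births: 12800 × 0.066 = 845
Band 2: 9300 × 0.959 = 8919
Band 3: 7400 × 0.956 = 7074
Band 4: 12800 × 0.948 = 12134
Band 5: 2900 × 0.951 = 2758
Band 6: 13700 × 0.958 = 13125
Population now: 0–14=845, 15–29=8919, 30–44=7074, 45–59=12134, 60–74=2758, 75–89=13125
Dependents (band 0–14 + band 75–89) = 845 + 13125 = 13970; working-age = 30885; ratio = 13970/30885 × 100 = 45.2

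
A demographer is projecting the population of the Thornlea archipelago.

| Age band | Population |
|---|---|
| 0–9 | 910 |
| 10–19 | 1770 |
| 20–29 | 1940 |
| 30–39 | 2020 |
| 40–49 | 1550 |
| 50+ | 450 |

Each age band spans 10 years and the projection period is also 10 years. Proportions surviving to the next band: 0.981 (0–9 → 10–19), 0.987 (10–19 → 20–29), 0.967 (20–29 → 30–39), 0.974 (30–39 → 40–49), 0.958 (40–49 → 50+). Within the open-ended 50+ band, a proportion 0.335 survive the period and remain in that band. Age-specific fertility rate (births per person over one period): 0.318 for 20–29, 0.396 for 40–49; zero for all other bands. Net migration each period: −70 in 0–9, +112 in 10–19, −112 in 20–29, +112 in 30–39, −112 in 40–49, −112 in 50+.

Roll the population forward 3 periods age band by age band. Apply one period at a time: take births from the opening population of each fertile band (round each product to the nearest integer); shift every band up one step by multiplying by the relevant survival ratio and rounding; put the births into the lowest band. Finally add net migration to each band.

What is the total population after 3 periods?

8193

After projecting period 1:
Births: 1940 × 0.318 = 617  |  1550 × 0.396 = 614 — total 1231
10–19: 910 × 0.981 = 893
20–29: 1770 × 0.987 = 1747
30–39: 1940 × 0.967 = 1876
40–49: 2020 × 0.974 = 1967
50+: 1550 × 0.958 + 450 × 0.335 = 1485 + 151 = 1636
Net migration: 0–9 − 70 → 1161; 10–19 + 112 → 1005; 20–29 − 112 → 1635; 30–39 + 112 → 1988; 40–49 − 112 → 1855; 50+ − 112 → 1524
Giving 1161 / 1005 / 1635 / 1988 / 1855 / 1524.
After projecting period 2:
Births: 1635 × 0.318 = 520  |  1855 × 0.396 = 735 — total 1255
10–19: 1161 × 0.981 = 1139
20–29: 1005 × 0.987 = 992
30–39: 1635 × 0.967 = 1581
40–49: 1988 × 0.974 = 1936
50+: 1855 × 0.958 + 1524 × 0.335 = 1777 + 511 = 2288
Net migration: 0–9 − 70 → 1185; 10–19 + 112 → 1251; 20–29 − 112 → 880; 30–39 + 112 → 1693; 40–49 − 112 → 1824; 50+ − 112 → 2176
Giving 1185 / 1251 / 880 / 1693 / 1824 / 2176.
After projecting period 3:
Births: 880 × 0.318 = 280  |  1824 × 0.396 = 722 — total 1002
10–19: 1185 × 0.981 = 1162
20–29: 1251 × 0.987 = 1235
30–39: 880 × 0.967 = 851
40–49: 1693 × 0.974 = 1649
50+: 1824 × 0.958 + 2176 × 0.335 = 1747 + 729 = 2476
Net migration: 0–9 − 70 → 932; 10–19 + 112 → 1274; 20–29 − 112 → 1123; 30–39 + 112 → 963; 40–49 − 112 → 1537; 50+ − 112 → 2364
Giving 932 / 1274 / 1123 / 963 / 1537 / 2364.
Total after period 3: 932 + 1274 + 1123 + 963 + 1537 + 2364 = 8193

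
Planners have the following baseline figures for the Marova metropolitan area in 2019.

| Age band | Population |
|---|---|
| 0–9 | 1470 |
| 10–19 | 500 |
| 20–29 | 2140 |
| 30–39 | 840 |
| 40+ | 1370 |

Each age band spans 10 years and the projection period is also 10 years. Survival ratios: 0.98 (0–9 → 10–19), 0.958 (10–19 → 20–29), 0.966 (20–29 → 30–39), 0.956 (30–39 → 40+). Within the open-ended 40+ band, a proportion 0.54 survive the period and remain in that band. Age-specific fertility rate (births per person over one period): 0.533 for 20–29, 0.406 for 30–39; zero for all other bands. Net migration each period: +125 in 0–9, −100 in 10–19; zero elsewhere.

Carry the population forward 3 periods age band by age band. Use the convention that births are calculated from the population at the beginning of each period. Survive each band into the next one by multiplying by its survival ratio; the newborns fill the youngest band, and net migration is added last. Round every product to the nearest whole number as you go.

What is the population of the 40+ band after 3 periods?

1960

— Period 1 —
Births: 2140 × 0.533 = 1141 ; 840 × 0.406 = 341 → total 1482
10–19: 1470 × 0.98 = 1441
20–29: 500 × 0.958 = 479
30–39: 2140 × 0.966 = 2067
40+: 840 × 0.956 + 1370 × 0.54 = 803 + 740 = 1543
Net migration: 0–9 + 125 → 1607; 10–19 − 100 → 1341
Giving 1607 / 1341 / 479 / 2067 / 1543.
— Period 2 —
Births: 479 × 0.533 = 255 ; 2067 × 0.406 = 839 → total 1094
10–19: 1607 × 0.98 = 1575
20–29: 1341 × 0.958 = 1285
30–39: 479 × 0.966 = 463
40+: 2067 × 0.956 + 1543 × 0.54 = 1976 + 833 = 2809
Net migration: 0–9 + 125 → 1219; 10–19 − 100 → 1475
Giving 1219 / 1475 / 1285 / 463 / 2809.
— Period 3 —
Births: 1285 × 0.533 = 685 ; 463 × 0.406 = 188 → total 873
10–19: 1219 × 0.98 = 1195
20–29: 1475 × 0.958 = 1413
30–39: 1285 × 0.966 = 1241
40+: 463 × 0.956 + 2809 × 0.54 = 443 + 1517 = 1960
Net migration: 0–9 + 125 → 998; 10–19 − 100 → 1095
Giving 998 / 1095 / 1413 / 1241 / 1960.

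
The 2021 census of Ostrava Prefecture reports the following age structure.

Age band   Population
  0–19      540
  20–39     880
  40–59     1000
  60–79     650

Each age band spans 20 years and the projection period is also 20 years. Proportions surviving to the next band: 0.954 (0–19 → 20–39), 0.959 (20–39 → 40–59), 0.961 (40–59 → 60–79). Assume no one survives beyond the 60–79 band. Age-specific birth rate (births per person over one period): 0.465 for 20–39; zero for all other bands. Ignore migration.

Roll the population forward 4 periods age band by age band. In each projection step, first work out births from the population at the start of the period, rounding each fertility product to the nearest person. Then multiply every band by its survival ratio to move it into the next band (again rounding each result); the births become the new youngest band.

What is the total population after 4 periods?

857

After projecting period 1:
Births: 880 × 0.465 = 409
20–39: 540 × 0.954 = 515
40–59: 880 × 0.959 = 844
60–79: 1000 × 0.961 = 961
Giving 409 / 515 / 844 / 961.
After projecting period 2:
Births: 515 × 0.465 = 239
20–39: 409 × 0.954 = 390
40–59: 515 × 0.959 = 494
60–79: 844 × 0.961 = 811
Giving 239 / 390 / 494 / 811.
After projecting period 3:
Births: 390 × 0.465 = 181
20–39: 239 × 0.954 = 228
40–59: 390 × 0.959 = 374
60–79: 494 × 0.961 = 475
Giving 181 / 228 / 374 / 475.
After projecting period 4:
Births: 228 × 0.465 = 106
20–39: 181 × 0.954 = 173
40–59: 228 × 0.959 = 219
60–79: 374 × 0.961 = 359
Giving 106 / 173 / 219 / 359.
Total after period 4: 106 + 173 + 219 + 359 = 857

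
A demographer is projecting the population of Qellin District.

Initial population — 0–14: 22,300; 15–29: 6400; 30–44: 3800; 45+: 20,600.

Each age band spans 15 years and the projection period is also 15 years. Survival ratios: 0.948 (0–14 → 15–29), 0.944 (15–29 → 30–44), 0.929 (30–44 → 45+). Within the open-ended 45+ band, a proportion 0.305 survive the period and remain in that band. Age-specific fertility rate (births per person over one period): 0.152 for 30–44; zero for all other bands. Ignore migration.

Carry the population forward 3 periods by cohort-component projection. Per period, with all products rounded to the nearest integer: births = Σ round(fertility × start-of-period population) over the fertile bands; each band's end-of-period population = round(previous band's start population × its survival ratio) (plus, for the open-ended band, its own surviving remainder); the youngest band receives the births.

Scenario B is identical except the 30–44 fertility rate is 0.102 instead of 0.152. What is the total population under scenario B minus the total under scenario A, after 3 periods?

Call the groups 1 to 4, youngest first.
Period 1:
Births: 3800 × 0.152 = 578
Group 2: 22300 × 0.948 = 21140
Group 3: 6400 × 0.944 = 6042
Group 4: 3800 × 0.929 + 20600 × 0.305 = 3530 + 6283 = 9813
Population now: 0–14=578, 15–29=21140, 30–44=6042, 45+=9813
Period 2:
Births: 6042 × 0.152 = 918
Group 2: 578 × 0.948 = 548
Group 3: 21140 × 0.944 = 19956
Group 4: 6042 × 0.929 + 9813 × 0.305 = 5613 + 2993 = 8606
Population now: 0–14=918, 15–29=548, 30–44=19956, 45+=8606
Period 3:
Births: 19956 × 0.152 = 3033
Group 2: 918 × 0.948 = 870
Group 3: 548 × 0.944 = 517
Group 4: 19956 × 0.929 + 8606 × 0.305 = 18539 + 2625 = 21164
Population now: 0–14=3033, 15–29=870, 30–44=517, 45+=21164
Scenario A total after 3 periods: 25584
Scenario B projection —
Period 1:
Births: 3800 × 0.102 = 388
Group 2: 22300 × 0.948 = 21140
Group 3: 6400 × 0.944 = 6042
Group 4: 3800 × 0.929 + 20600 × 0.305 = 3530 + 6283 = 9813
Population now: 0–14=388, 15–29=21140, 30–44=6042, 45+=9813
Period 2:
Births: 6042 × 0.102 = 616
Group 2: 388 × 0.948 = 368
Group 3: 21140 × 0.944 = 19956
Group 4: 6042 × 0.929 + 9813 × 0.305 = 5613 + 2993 = 8606
Population now: 0–14=616, 15–29=368, 30–44=19956, 45+=8606
Period 3:
Births: 19956 × 0.102 = 2036
Group 2: 616 × 0.948 = 584
Group 3: 368 × 0.944 = 347
Group 4: 19956 × 0.929 + 8606 × 0.305 = 18539 + 2625 = 21164
Population now: 0–14=2036, 15–29=584, 30–44=347, 45+=21164
Scenario B total after 3 periods: 24131
Difference B − A = 24131 − 25584 = -1453

-1453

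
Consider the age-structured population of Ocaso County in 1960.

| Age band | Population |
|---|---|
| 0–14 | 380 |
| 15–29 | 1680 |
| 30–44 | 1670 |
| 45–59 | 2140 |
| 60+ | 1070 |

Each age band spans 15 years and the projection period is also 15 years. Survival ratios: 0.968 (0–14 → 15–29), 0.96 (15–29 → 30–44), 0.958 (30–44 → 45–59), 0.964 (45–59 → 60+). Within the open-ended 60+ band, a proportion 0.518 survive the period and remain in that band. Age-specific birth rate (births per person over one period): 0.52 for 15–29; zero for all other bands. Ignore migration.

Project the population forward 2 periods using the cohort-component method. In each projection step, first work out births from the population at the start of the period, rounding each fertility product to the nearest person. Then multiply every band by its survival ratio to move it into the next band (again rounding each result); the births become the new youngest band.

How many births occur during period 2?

(Bands numbered youngest = 1 to oldest = 5.)
Period 1:
Births: 1680 × 0.52 = 874
Band 2: 380 × 0.968 = 368
Band 3: 1680 × 0.96 = 1613
Band 4: 1670 × 0.958 = 1600
Band 5: 2140 × 0.964 + 1070 × 0.518 = 2063 + 554 = 2617
Giving 874 / 368 / 1613 / 1600 / 2617.
Period 2:
Births: 368 × 0.52 = 191
Band 2: 874 × 0.968 = 846
Band 3: 368 × 0.96 = 353
Band 4: 1613 × 0.958 = 1545
Band 5: 1600 × 0.964 + 2617 × 0.518 = 1542 + 1356 = 2898
Giving 191 / 846 / 353 / 1545 / 2898.

191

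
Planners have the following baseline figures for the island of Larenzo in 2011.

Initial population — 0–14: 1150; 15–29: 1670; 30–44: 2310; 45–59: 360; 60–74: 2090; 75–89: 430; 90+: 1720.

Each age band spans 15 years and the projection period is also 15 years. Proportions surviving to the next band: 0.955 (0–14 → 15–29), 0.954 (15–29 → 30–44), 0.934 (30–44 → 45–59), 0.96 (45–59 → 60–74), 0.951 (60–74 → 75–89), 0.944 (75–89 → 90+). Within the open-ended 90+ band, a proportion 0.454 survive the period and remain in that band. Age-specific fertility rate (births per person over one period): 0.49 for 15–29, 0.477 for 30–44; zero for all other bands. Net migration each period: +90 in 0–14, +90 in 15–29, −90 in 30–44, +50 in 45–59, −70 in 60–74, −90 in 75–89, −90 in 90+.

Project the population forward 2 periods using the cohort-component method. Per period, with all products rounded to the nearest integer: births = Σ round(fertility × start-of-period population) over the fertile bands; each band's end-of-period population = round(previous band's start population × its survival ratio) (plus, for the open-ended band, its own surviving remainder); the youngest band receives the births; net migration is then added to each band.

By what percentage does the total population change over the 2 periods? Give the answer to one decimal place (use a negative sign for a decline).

After projecting period 1:
Births: 1670 × 0.49 = 818  |  2310 × 0.477 = 1102 ⇒ total 1920
15–29: 1150 × 0.955 = 1098
30–44: 1670 × 0.954 = 1593
45–59: 2310 × 0.934 = 2158
60–74: 360 × 0.96 = 346
75–89: 2090 × 0.951 = 1988
90+: 430 × 0.944 + 1720 × 0.454 = 406 + 781 = 1187
Net migration: 0–14 + 90 → 2010; 15–29 + 90 → 1188; 30–44 − 90 → 1503; 45–59 + 50 → 2208; 60–74 − 70 → 276; 75–89 − 90 → 1898; 90+ − 90 → 1097
End of period: [2010, 1188, 1503, 2208, 276, 1898, 1097]
After projecting period 2:
Births: 1188 × 0.49 = 582  |  1503 × 0.477 = 717 ⇒ total 1299
15–29: 2010 × 0.955 = 1920
30–44: 1188 × 0.954 = 1133
45–59: 1503 × 0.934 = 1404
60–74: 2208 × 0.96 = 2120
75–89: 276 × 0.951 = 262
90+: 1898 × 0.944 + 1097 × 0.454 = 1792 + 498 = 2290
Net migration: 0–14 + 90 → 1389; 15–29 + 90 → 2010; 30–44 − 90 → 1043; 45–59 + 50 → 1454; 60–74 − 70 → 2050; 75–89 − 90 → 172; 90+ − 90 → 2200
End of period: [1389, 2010, 1043, 1454, 2050, 172, 2200]
Total: 9730 → 10318; change = 588; percentage change = 6.0%

6.0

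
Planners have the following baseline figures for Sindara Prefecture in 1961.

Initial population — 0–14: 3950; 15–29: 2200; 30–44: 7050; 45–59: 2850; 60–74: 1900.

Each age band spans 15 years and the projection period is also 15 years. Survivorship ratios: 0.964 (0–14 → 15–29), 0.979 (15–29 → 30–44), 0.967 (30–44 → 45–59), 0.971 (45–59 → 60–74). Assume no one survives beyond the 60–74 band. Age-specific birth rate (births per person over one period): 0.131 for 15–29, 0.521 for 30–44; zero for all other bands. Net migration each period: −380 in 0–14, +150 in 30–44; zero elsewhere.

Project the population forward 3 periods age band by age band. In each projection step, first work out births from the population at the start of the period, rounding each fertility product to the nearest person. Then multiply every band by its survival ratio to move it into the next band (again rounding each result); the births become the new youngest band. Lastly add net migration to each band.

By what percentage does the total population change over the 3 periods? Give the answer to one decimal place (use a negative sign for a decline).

(Groups numbered youngest = 1 to oldest = 5.)
[period 1]
Births: 2200 * 0.131 = 288  |  7050 * 0.521 = 3673 → total 3961
Group 2: 3950 * 0.964 = 3808
Group 3: 2200 * 0.979 = 2154
Group 4: 7050 * 0.967 = 6817
Group 5: 2850 * 0.971 = 2767
Net migration: Group 1 − 380 → 3581; Group 3 + 150 → 2304
Giving 3581 / 3808 / 2304 / 6817 / 2767.
[period 2]
Births: 3808 * 0.131 = 499  |  2304 * 0.521 = 1200 → total 1699
Group 2: 3581 * 0.964 = 3452
Group 3: 3808 * 0.979 = 3728
Group 4: 2304 * 0.967 = 2228
Group 5: 6817 * 0.971 = 6619
Net migration: Group 1 − 380 → 1319; Group 3 + 150 → 3878
Giving 1319 / 3452 / 3878 / 2228 / 6619.
[period 3]
Births: 3452 * 0.131 = 452  |  3878 * 0.521 = 2020 → total 2472
Group 2: 1319 * 0.964 = 1272
Group 3: 3452 * 0.979 = 3380
Group 4: 3878 * 0.967 = 3750
Group 5: 2228 * 0.971 = 2163
Net migration: Group 1 − 380 → 2092; Group 3 + 150 → 3530
Giving 2092 / 1272 / 3530 / 3750 / 2163.
Total: 17950 → 12807; change = -5143; percentage change = -28.7%

-28.7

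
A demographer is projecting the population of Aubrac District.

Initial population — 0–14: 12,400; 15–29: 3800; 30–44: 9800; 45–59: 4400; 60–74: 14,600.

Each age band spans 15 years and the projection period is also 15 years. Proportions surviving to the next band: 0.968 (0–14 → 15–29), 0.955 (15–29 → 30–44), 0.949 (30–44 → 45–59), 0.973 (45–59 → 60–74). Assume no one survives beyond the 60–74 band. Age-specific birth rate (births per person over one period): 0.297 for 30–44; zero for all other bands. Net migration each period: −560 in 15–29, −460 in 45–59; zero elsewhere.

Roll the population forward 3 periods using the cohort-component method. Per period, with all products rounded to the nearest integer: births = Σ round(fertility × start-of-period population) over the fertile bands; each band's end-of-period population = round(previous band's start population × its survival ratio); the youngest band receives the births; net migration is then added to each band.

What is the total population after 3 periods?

Period 1.
Births: 9800 * 0.297 = 2911
15–29: 12400 * 0.968 = 12003
30–44: 3800 * 0.955 = 3629
45–59: 9800 * 0.949 = 9300
60–74: 4400 * 0.973 = 4281
Net migration: 15–29 − 560 → 11443; 45–59 − 460 → 8840
End of period: [2911, 11443, 3629, 8840, 4281]
Period 2.
Births: 3629 * 0.297 = 1078
15–29: 2911 * 0.968 = 2818
30–44: 11443 * 0.955 = 10928
45–59: 3629 * 0.949 = 3444
60–74: 8840 * 0.973 = 8601
Net migration: 15–29 − 560 → 2258; 45–59 − 460 → 2984
End of period: [1078, 2258, 10928, 2984, 8601]
Period 3.
Births: 10928 * 0.297 = 3246
15–29: 1078 * 0.968 = 1044
30–44: 2258 * 0.955 = 2156
45–59: 10928 * 0.949 = 10371
60–74: 2984 * 0.973 = 2903
Net migration: 15–29 − 560 → 484; 45–59 − 460 → 9911
End of period: [3246, 484, 2156, 9911, 2903]
Total after period 3: 3246 + 484 + 2156 + 9911 + 2903 = 18700

18700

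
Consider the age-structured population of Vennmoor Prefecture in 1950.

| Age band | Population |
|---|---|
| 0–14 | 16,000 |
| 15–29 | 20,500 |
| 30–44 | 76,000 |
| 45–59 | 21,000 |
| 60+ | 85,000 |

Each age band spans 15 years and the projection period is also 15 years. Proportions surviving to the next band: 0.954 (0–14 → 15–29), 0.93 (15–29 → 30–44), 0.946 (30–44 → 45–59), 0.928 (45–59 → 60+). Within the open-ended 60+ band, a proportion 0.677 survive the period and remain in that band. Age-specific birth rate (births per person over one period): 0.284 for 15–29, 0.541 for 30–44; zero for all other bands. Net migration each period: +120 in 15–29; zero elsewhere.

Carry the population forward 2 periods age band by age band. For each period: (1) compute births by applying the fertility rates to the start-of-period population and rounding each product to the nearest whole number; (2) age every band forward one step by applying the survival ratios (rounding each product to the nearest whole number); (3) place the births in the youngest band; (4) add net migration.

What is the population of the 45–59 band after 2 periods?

[period 1]
Births: 20500 × 0.284 = 5822, 76000 × 0.541 = 41116 ⇒ total 46938
15–29: 16000 × 0.954 = 15264
30–44: 20500 × 0.93 = 19065
45–59: 76000 × 0.946 = 71896
60+: 21000 × 0.928 + 85000 × 0.677 = 19488 + 57545 = 77033
Net migration: 15–29 + 120 → 15384
→ [46938, 15384, 19065, 71896, 77033]
[period 2]
Births: 15384 × 0.284 = 4369, 19065 × 0.541 = 10314 ⇒ total 14683
15–29: 46938 × 0.954 = 44779
30–44: 15384 × 0.93 = 14307
45–59: 19065 × 0.946 = 18035
60+: 71896 × 0.928 + 77033 × 0.677 = 66719 + 52151 = 118870
Net migration: 15–29 + 120 → 44899
→ [14683, 44899, 14307, 18035, 118870]

18035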